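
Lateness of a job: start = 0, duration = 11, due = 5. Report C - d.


Completion = 0 + 11 = 11
Lateness = C - d = 11 - 5
= 6


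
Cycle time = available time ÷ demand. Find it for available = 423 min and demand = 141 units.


Cycle time = available time / demand
= 423 / 141
= 3.00 min/unit


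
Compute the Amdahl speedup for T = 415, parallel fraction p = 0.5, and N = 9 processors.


Amdahl's law: T_p = T × ((1-p) + p/N)
= 415 × ((1-0.5) + 0.5/9)
= 415 × (0.50 + 0.0556)
= 415 × 0.5556
= 230.56
Speedup = 415/230.56
= 1.80×


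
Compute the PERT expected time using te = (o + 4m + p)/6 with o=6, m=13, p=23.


te = (o + 4m + p) / 6
= (6 + 4×13 + 23) / 6
= (6 + 52 + 23) / 6
= 81 / 6
= 13.50


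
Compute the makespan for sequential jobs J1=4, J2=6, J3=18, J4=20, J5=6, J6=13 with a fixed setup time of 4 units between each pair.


Makespan = Σ processing + (n-1) × setup
= (4 + 6 + 18 + 20 + 6 + 13) + (6-1)×4
= 67 + 20
= 87 time units


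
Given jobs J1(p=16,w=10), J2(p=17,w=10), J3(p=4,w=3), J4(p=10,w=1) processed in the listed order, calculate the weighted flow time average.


Completion times:
  J1: C=16, w×C=10×16=160
  J2: C=33, w×C=10×33=330
  J3: C=37, w×C=3×37=111
  J4: C=47, w×C=1×47=47
Sum w×C = 648
Sum w = 24
Weighted avg = 648/24
= 27.00


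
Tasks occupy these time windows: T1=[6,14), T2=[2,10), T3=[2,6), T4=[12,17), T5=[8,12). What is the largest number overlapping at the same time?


Check each time point for overlaps:
  t=8: 3 tasks active (T1, T2, T5)
Max concurrent = 3


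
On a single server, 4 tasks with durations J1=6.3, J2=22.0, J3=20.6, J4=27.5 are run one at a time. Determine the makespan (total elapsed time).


Sequential makespan: sum all processing times
= 6.3 + 22.0 + 20.6 + 27.5
= 76.4 time units


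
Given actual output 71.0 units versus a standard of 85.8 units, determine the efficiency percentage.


Efficiency = (actual / standard) × 100
= (71.0 / 85.8) × 100
= 82.8%


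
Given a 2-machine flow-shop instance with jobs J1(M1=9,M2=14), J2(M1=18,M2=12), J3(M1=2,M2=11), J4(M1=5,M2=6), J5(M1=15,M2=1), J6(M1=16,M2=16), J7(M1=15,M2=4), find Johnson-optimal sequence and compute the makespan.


Johnson's rule:
Group 1 (M1≤M2, sort by M1): ['J3', 'J4', 'J1', 'J6']
Group 2 (M1>M2, sort desc M2): ['J2', 'J7', 'J5']
Sequence: J3 → J4 → J1 → J6 → J2 → J7 → J5
Makespan calculation:
  J3: M1 done=2, M2 done=13
  J4: M1 done=7, M2 done=19
  J1: M1 done=16, M2 done=33
  J6: M1 done=32, M2 done=49
  J2: M1 done=50, M2 done=62
  J7: M1 done=65, M2 done=69
  J5: M1 done=80, M2 done=81
= Sequence: J3 → J4 → J1 → J6 → J2 → J7 → J5, Makespan: 81


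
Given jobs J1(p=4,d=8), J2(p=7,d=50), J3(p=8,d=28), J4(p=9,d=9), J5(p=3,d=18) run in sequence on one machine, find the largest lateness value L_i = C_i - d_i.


Lateness per job (L = C - d):
  J1: C=4, d=8, L=-4
  J2: C=11, d=50, L=-39
  J3: C=19, d=28, L=-9
  J4: C=28, d=9, L=19
  J5: C=31, d=18, L=13
Lmax = max(-4, -39, -9, 19, 13)
= 19


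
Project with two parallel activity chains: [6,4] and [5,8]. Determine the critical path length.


Path A: 6 + 4 = 10
Path B: 5 + 8 = 13
Critical path = longest = max(10, 13)
= 13 (Path B)


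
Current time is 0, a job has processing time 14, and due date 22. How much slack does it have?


Slack = due - current_time - processing
= 22 - 0 - 14
= 8


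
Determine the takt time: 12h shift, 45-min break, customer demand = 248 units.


Available = 12×60 - 45 = 675 min
Takt time = 675 / 248
= 2.72 min/unit


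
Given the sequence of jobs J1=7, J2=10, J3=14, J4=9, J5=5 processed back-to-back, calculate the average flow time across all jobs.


Completion times:
  J1: completes at 7
  J2: completes at 17
  J3: completes at 31
  J4: completes at 40
  J5: completes at 45
Sum = 140
Average = 140/5
= 28.00


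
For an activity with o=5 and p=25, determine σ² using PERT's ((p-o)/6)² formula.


σ² = ((p - o) / 6)² = (p - o)² / 36
= (25 - 5)² / 36
= 20² / 36
= 400 / 36
= 11.1111


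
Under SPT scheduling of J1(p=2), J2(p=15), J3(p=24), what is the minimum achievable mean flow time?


SPT order: J1 → J2 → J3
Completion times:
  J1: C=2
  J2: C=17
  J3: C=41
Sum = 60, n = 3
Mean flow = 60/3
= 20.00


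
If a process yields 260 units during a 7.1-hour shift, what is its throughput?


Throughput = units / time
= 260 / 7.1
= 36.6 units/hour


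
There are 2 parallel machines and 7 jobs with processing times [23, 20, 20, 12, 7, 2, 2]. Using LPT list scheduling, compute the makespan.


Jobs (LPT sorted): [23, 20, 20, 12, 7, 2, 2]
Machines: 2
  J=23 → Machine 1 (load: 0+23=23)
  J=20 → Machine 2 (load: 0+20=20)
  J=20 → Machine 2 (load: 20+20=40)
  J=12 → Machine 1 (load: 23+12=35)
  J=7 → Machine 1 (load: 35+7=42)
  J=2 → Machine 2 (load: 40+2=42)
  J=2 → Machine 1 (load: 42+2=44)
Machine loads: [44, 42]
Makespan = max = 44 time units


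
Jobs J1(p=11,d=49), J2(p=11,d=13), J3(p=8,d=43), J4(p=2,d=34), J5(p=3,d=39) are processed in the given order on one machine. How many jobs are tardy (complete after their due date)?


Completion vs due date:
  J1: C=11, d=49 → on time
  J2: C=22, d=13 → TARDY
  J3: C=30, d=43 → on time
  J4: C=32, d=34 → on time
  J5: C=35, d=39 → on time
Tardy jobs: J2
Count = 1


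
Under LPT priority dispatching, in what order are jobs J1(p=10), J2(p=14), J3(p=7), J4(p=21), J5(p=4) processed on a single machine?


LPT: sort by longest processing time first
  J4: p=21
  J2: p=14
  J1: p=10
  J3: p=7
  J5: p=4
Order: J4 → J2 → J1 → J3 → J5


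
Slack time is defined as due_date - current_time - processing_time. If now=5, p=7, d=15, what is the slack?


Slack = due - current_time - processing
= 15 - 5 - 7
= 3


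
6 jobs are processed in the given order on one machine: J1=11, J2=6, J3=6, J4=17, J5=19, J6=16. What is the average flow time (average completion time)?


Completion times:
  J1: completes at 11
  J2: completes at 17
  J3: completes at 23
  J4: completes at 40
  J5: completes at 59
  J6: completes at 75
Sum = 225
Average = 225/6
= 37.50


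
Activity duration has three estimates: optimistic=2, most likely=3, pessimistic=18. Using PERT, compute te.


te = (o + 4m + p) / 6
= (2 + 4×3 + 18) / 6
= (2 + 12 + 18) / 6
= 32 / 6
= 5.33


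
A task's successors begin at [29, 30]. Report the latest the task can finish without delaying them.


LF = min of all successor start times
Successors start at: [29, 30]
LF = min(29, 30)
= 29


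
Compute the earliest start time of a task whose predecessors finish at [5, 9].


ES = max of all predecessor completion times
Predecessors: [5, 9]
ES = max(5, 9)
= 9


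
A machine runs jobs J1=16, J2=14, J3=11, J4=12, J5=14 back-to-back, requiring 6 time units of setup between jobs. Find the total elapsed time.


Makespan = Σ processing + (n-1) × setup
= (16 + 14 + 11 + 12 + 14) + (5-1)×6
= 67 + 24
= 91 time units


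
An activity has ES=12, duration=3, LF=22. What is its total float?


EF = ES + duration = 12 + 3 = 15
LS = LF - duration = 22 - 3 = 19
Total Float = LF - EF = 22 - 15
(or LS - ES = 19 - 12)
= 7


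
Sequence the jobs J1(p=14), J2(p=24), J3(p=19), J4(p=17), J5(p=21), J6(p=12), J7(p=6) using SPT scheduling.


SPT: sort by shortest processing time
  J7: p=6
  J6: p=12
  J1: p=14
  J4: p=17
  J3: p=19
  J5: p=21
  J2: p=24
Order: J7 → J6 → J1 → J4 → J3 → J5 → J2


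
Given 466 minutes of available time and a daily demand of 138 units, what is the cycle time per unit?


Cycle time = available time / demand
= 466 / 138
= 3.38 min/unit


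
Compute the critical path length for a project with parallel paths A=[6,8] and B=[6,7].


Path A: 6 + 8 = 14
Path B: 6 + 7 = 13
Critical path = longest = max(14, 13)
= 14 (Path A)


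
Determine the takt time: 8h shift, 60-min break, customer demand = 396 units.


Available = 8×60 - 60 = 420 min
Takt time = 420 / 396
= 1.06 min/unit


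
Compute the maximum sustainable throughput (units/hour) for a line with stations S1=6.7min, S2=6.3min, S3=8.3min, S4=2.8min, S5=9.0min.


Bottleneck = longest station time
Station times: [6.7, 6.3, 8.3, 2.8, 9.0]
Max = 9.0 min
Rate = 60 / 9.0
= 6.67 units/hour (bottleneck: 9.0min)


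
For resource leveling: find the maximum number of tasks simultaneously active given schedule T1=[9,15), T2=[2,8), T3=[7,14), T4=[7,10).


Check each time point for overlaps:
  t=7: 3 tasks active (T2, T3, T4)
Max concurrent = 3


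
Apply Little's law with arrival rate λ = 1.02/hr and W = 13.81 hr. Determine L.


Little's law: L = λ × W
= 1.02 × 13.81
= 14.09


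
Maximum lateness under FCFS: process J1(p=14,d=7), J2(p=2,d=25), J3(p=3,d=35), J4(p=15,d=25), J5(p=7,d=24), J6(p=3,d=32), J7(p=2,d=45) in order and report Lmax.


Lateness per job (L = C - d):
  J1: C=14, d=7, L=7
  J2: C=16, d=25, L=-9
  J3: C=19, d=35, L=-16
  J4: C=34, d=25, L=9
  J5: C=41, d=24, L=17
  J6: C=44, d=32, L=12
  J7: C=46, d=45, L=1
Lmax = max(7, -9, -16, 9, 17, 12, 1)
= 17


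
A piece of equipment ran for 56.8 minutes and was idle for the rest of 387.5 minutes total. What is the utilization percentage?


Utilization = busy / total × 100
= 56.8 / 387.5 × 100
= 14.7%


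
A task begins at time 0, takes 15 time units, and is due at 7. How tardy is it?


Completion = start + processing = 0 + 15 = 15
Tardiness = max(0, C - d) = max(0, 15 - 7)
= max(0, 8)
= 8


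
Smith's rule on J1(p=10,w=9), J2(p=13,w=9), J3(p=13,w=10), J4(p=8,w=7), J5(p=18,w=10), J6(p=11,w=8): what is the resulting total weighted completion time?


WSPT order (by p/w): J1 → J4 → J3 → J6 → J2 → J5
  J1: C=10, w·C=9×10=90
  J4: C=18, w·C=7×18=126
  J3: C=31, w·C=10×31=310
  J6: C=42, w·C=8×42=336
  J2: C=55, w·C=9×55=495
  J5: C=73, w·C=10×73=730
Σ w·C = 2087
= 2087


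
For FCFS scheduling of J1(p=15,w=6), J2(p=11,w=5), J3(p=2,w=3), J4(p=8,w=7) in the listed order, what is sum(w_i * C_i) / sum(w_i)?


Completion times:
  J1: C=15, w×C=6×15=90
  J2: C=26, w×C=5×26=130
  J3: C=28, w×C=3×28=84
  J4: C=36, w×C=7×36=252
Sum w×C = 556
Sum w = 21
Weighted avg = 556/21
= 26.48


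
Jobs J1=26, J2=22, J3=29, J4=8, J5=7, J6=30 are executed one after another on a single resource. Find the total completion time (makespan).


Sequential makespan: sum all processing times
= 26 + 22 + 29 + 8 + 7 + 30
= 122 time units


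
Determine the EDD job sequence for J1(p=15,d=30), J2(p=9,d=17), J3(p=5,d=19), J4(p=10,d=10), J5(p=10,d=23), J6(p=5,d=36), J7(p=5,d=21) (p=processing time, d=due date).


EDD: sort by earliest due date
  J4: d=10, p=10
  J2: d=17, p=9
  J3: d=19, p=5
  J7: d=21, p=5
  J5: d=23, p=10
  J1: d=30, p=15
  J6: d=36, p=5
Order: J4 → J2 → J3 → J7 → J5 → J1 → J6


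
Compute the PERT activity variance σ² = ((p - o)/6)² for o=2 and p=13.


σ² = ((p - o) / 6)² = (p - o)² / 36
= (13 - 2)² / 36
= 11² / 36
= 121 / 36
= 3.3611


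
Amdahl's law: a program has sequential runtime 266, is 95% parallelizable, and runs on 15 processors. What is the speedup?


Amdahl's law: T_p = T × ((1-p) + p/N)
= 266 × ((1-0.95) + 0.95/15)
= 266 × (0.05 + 0.0633)
= 266 × 0.1133
= 30.15
Speedup = 266/30.15
= 8.82×


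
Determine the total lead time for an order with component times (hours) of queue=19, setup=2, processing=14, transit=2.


Lead time = queue + setup + processing + transit
= 19 + 2 + 14 + 2
= 37 hours


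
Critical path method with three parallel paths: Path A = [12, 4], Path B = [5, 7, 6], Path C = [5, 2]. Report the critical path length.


Path A: 12 + 4 = 16
Path B: 5 + 7 + 6 = 18
Path C: 5 + 2 = 7
Critical path = longest = max(16, 18, 7)
= 18 (Path B)


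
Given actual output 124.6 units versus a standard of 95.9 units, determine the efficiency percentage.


Efficiency = (actual / standard) × 100
= (124.6 / 95.9) × 100
= 129.9%


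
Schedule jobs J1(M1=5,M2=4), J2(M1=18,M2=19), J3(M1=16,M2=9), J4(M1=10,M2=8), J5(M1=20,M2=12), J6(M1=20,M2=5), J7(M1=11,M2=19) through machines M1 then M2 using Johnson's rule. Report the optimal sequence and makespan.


Johnson's rule:
Group 1 (M1≤M2, sort by M1): ['J7', 'J2']
Group 2 (M1>M2, sort desc M2): ['J5', 'J3', 'J4', 'J6', 'J1']
Sequence: J7 → J2 → J5 → J3 → J4 → J6 → J1
Makespan calculation:
  J7: M1 done=11, M2 done=30
  J2: M1 done=29, M2 done=49
  J5: M1 done=49, M2 done=61
  J3: M1 done=65, M2 done=74
  J4: M1 done=75, M2 done=83
  J6: M1 done=95, M2 done=100
  J1: M1 done=100, M2 done=104
= Sequence: J7 → J2 → J5 → J3 → J4 → J6 → J1, Makespan: 104


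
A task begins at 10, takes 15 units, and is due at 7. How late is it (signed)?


Completion = 10 + 15 = 25
Lateness = C - d = 25 - 7
= 18


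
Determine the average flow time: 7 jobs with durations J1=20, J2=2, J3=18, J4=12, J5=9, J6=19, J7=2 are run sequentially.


Completion times:
  J1: completes at 20
  J2: completes at 22
  J3: completes at 40
  J4: completes at 52
  J5: completes at 61
  J6: completes at 80
  J7: completes at 82
Sum = 357
Average = 357/7
= 51.00


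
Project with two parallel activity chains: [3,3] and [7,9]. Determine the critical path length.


Path A: 3 + 3 = 6
Path B: 7 + 9 = 16
Critical path = longest = max(6, 16)
= 16 (Path B)


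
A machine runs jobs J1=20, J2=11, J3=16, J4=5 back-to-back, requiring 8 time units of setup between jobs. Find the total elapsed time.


Makespan = Σ processing + (n-1) × setup
= (20 + 11 + 16 + 5) + (4-1)×8
= 52 + 24
= 76 time units


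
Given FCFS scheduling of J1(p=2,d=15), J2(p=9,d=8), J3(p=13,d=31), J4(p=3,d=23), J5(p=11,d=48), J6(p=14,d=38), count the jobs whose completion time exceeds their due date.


Completion vs due date:
  J1: C=2, d=15 → on time
  J2: C=11, d=8 → TARDY
  J3: C=24, d=31 → on time
  J4: C=27, d=23 → TARDY
  J5: C=38, d=48 → on time
  J6: C=52, d=38 → TARDY
Tardy jobs: J2, J4, J6
Count = 3


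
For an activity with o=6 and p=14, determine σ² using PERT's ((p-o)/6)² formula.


σ² = ((p - o) / 6)² = (p - o)² / 36
= (14 - 6)² / 36
= 8² / 36
= 64 / 36
= 1.7778


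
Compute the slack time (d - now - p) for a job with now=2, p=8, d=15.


Slack = due - current_time - processing
= 15 - 2 - 8
= 5


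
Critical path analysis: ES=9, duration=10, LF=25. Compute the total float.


EF = ES + duration = 9 + 10 = 19
LS = LF - duration = 25 - 10 = 15
Total Float = LF - EF = 25 - 19
(or LS - ES = 15 - 9)
= 6


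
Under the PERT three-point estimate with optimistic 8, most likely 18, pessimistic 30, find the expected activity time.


te = (o + 4m + p) / 6
= (8 + 4×18 + 30) / 6
= (8 + 72 + 30) / 6
= 110 / 6
= 18.33


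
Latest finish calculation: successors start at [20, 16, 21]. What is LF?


LF = min of all successor start times
Successors start at: [20, 16, 21]
LF = min(20, 16, 21)
= 16


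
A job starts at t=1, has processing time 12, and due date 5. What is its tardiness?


Completion = start + processing = 1 + 12 = 13
Tardiness = max(0, C - d) = max(0, 13 - 5)
= max(0, 8)
= 8


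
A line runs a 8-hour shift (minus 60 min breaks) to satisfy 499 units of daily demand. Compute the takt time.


Available = 8×60 - 60 = 420 min
Takt time = 420 / 499
= 0.84 min/unit


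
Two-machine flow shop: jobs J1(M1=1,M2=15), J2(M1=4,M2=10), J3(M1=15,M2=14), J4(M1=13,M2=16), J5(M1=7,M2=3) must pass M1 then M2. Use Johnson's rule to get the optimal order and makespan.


Johnson's rule:
Group 1 (M1≤M2, sort by M1): ['J1', 'J2', 'J4']
Group 2 (M1>M2, sort desc M2): ['J3', 'J5']
Sequence: J1 → J2 → J4 → J3 → J5
Makespan calculation:
  J1: M1 done=1, M2 done=16
  J2: M1 done=5, M2 done=26
  J4: M1 done=18, M2 done=42
  J3: M1 done=33, M2 done=56
  J5: M1 done=40, M2 done=59
= Sequence: J1 → J2 → J4 → J3 → J5, Makespan: 59


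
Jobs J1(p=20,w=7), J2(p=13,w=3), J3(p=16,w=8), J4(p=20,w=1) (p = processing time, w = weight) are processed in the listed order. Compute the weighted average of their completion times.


Completion times:
  J1: C=20, w×C=7×20=140
  J2: C=33, w×C=3×33=99
  J3: C=49, w×C=8×49=392
  J4: C=69, w×C=1×69=69
Sum w×C = 700
Sum w = 19
Weighted avg = 700/19
= 36.84


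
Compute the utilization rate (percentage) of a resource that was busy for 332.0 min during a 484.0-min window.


Utilization = busy / total × 100
= 332.0 / 484.0 × 100
= 68.6%


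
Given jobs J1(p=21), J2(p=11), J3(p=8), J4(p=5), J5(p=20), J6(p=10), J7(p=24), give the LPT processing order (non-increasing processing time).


LPT: sort by longest processing time first
  J7: p=24
  J1: p=21
  J5: p=20
  J2: p=11
  J6: p=10
  J3: p=8
  J4: p=5
Order: J7 → J1 → J5 → J2 → J6 → J3 → J4


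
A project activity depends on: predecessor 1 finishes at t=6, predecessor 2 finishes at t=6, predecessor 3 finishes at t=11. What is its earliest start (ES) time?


ES = max of all predecessor completion times
Predecessors: [6, 6, 11]
ES = max(6, 6, 11)
= 11


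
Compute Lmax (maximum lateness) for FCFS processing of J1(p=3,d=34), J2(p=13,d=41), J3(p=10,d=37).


Lateness per job (L = C - d):
  J1: C=3, d=34, L=-31
  J2: C=16, d=41, L=-25
  J3: C=26, d=37, L=-11
Lmax = max(-31, -25, -11)
= -11


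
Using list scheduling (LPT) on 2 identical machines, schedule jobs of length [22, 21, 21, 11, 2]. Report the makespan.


Jobs (LPT sorted): [22, 21, 21, 11, 2]
Machines: 2
  J=22 → Machine 1 (load: 0+22=22)
  J=21 → Machine 2 (load: 0+21=21)
  J=21 → Machine 2 (load: 21+21=42)
  J=11 → Machine 1 (load: 22+11=33)
  J=2 → Machine 1 (load: 33+2=35)
Machine loads: [35, 42]
Makespan = max = 42 time units


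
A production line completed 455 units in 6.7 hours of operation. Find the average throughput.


Throughput = units / time
= 455 / 6.7
= 67.9 units/hour


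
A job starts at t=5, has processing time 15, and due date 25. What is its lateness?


Completion = 5 + 15 = 20
Lateness = C - d = 20 - 25
= -5


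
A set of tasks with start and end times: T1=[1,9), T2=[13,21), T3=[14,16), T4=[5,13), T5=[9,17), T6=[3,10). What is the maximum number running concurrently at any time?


Check each time point for overlaps:
  t=5: 3 tasks active (T1, T4, T6)
Max concurrent = 3


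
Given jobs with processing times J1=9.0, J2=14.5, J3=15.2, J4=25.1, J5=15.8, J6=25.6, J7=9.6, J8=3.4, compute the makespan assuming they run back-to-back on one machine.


Sequential makespan: sum all processing times
= 9.0 + 14.5 + 15.2 + 25.1 + 15.8 + 25.6 + 9.6 + 3.4
= 118.2 time units


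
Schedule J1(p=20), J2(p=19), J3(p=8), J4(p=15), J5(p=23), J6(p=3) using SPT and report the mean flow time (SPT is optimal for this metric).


SPT order: J6 → J3 → J4 → J2 → J1 → J5
Completion times:
  J6: C=3
  J3: C=11
  J4: C=26
  J2: C=45
  J1: C=65
  J5: C=88
Sum = 238, n = 6
Mean flow = 238/6
= 39.67


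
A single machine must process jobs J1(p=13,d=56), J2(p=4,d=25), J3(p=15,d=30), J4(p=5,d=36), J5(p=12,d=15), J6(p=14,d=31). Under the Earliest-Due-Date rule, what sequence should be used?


EDD: sort by earliest due date
  J5: d=15, p=12
  J2: d=25, p=4
  J3: d=30, p=15
  J6: d=31, p=14
  J4: d=36, p=5
  J1: d=56, p=13
Order: J5 → J2 → J3 → J6 → J4 → J1


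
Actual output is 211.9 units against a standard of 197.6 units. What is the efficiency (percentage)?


Efficiency = (actual / standard) × 100
= (211.9 / 197.6) × 100
= 107.2%


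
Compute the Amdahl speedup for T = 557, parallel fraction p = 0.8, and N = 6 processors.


Amdahl's law: T_p = T × ((1-p) + p/N)
= 557 × ((1-0.8) + 0.8/6)
= 557 × (0.20 + 0.1333)
= 557 × 0.3333
= 185.67
Speedup = 557/185.67
= 3.00×


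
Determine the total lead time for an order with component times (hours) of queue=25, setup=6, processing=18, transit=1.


Lead time = queue + setup + processing + transit
= 25 + 6 + 18 + 1
= 50 hours


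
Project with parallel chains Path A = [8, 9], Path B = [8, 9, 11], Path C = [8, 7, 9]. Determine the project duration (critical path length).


Path A: 8 + 9 = 17
Path B: 8 + 9 + 11 = 28
Path C: 8 + 7 + 9 = 24
Critical path = longest = max(17, 28, 24)
= 28 (Path B)


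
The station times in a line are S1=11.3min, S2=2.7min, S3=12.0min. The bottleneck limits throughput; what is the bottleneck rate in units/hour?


Bottleneck = longest station time
Station times: [11.3, 2.7, 12.0]
Max = 12.0 min
Rate = 60 / 12.0
= 5.00 units/hour (bottleneck: 12.0min)


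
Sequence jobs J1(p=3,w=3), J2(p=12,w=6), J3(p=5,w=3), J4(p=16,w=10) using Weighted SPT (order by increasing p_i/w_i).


WSPT (Smith's rule): sort by p/w ascending
  J1: p/w = 3/3 = 1.000
  J4: p/w = 16/10 = 1.600
  J3: p/w = 5/3 = 1.667
  J2: p/w = 12/6 = 2.000
Order: J1 → J4 → J3 → J2


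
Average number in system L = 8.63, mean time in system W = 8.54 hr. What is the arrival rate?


Little's law: L = λW → λ = L / W
= 8.63 / 8.54
= 1.01 per hour


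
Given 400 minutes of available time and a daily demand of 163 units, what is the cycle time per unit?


Cycle time = available time / demand
= 400 / 163
= 2.45 min/unit


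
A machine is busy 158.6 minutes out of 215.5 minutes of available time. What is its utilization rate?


Utilization = busy / total × 100
= 158.6 / 215.5 × 100
= 73.6%


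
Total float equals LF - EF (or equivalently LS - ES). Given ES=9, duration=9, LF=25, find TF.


EF = ES + duration = 9 + 9 = 18
LS = LF - duration = 25 - 9 = 16
Total Float = LF - EF = 25 - 18
(or LS - ES = 16 - 9)
= 7


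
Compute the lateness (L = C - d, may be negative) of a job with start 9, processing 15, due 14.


Completion = 9 + 15 = 24
Lateness = C - d = 24 - 14
= 10


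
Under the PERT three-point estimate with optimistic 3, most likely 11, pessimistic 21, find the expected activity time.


te = (o + 4m + p) / 6
= (3 + 4×11 + 21) / 6
= (3 + 44 + 21) / 6
= 68 / 6
= 11.33


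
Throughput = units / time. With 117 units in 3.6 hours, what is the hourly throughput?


Throughput = units / time
= 117 / 3.6
= 32.5 units/hour


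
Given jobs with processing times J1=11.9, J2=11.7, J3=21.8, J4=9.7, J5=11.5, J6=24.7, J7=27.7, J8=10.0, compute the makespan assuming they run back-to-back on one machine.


Sequential makespan: sum all processing times
= 11.9 + 11.7 + 21.8 + 9.7 + 11.5 + 24.7 + 27.7 + 10.0
= 129.0 time units


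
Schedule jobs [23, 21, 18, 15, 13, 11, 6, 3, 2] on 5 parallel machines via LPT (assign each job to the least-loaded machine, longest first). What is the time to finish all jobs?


Jobs (LPT sorted): [23, 21, 18, 15, 13, 11, 6, 3, 2]
Machines: 5
  J=23 → Machine 1 (load: 0+23=23)
  J=21 → Machine 2 (load: 0+21=21)
  J=18 → Machine 3 (load: 0+18=18)
  J=15 → Machine 4 (load: 0+15=15)
  J=13 → Machine 5 (load: 0+13=13)
  J=11 → Machine 5 (load: 13+11=24)
  J=6 → Machine 4 (load: 15+6=21)
  J=3 → Machine 3 (load: 18+3=21)
  J=2 → Machine 2 (load: 21+2=23)
Machine loads: [23, 23, 21, 21, 24]
Makespan = max = 24 time units


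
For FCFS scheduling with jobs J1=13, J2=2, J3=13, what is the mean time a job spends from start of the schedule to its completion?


Completion times:
  J1: completes at 13
  J2: completes at 15
  J3: completes at 28
Sum = 56
Average = 56/3
= 18.67


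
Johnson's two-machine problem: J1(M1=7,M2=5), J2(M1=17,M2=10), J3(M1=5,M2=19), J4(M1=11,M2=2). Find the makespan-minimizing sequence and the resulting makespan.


Johnson's rule:
Group 1 (M1≤M2, sort by M1): ['J3']
Group 2 (M1>M2, sort desc M2): ['J2', 'J1', 'J4']
Sequence: J3 → J2 → J1 → J4
Makespan calculation:
  J3: M1 done=5, M2 done=24
  J2: M1 done=22, M2 done=34
  J1: M1 done=29, M2 done=39
  J4: M1 done=40, M2 done=42
= Sequence: J3 → J2 → J1 → J4, Makespan: 42


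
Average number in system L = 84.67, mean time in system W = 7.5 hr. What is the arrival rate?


Little's law: L = λW → λ = L / W
= 84.67 / 7.5
= 11.29 per hour


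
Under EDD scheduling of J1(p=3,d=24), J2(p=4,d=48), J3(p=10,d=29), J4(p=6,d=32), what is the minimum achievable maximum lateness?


EDD order: J1 → J3 → J4 → J2
Completion and lateness:
  J1: C=3, d=24, L=3-24=-21
  J3: C=13, d=29, L=13-29=-16
  J4: C=19, d=32, L=19-32=-13
  J2: C=23, d=48, L=23-48=-25
Lmax = max(-21, -16, -13, -25)
= -13


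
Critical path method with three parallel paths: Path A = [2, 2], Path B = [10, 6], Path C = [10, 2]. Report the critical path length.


Path A: 2 + 2 = 4
Path B: 10 + 6 = 16
Path C: 10 + 2 = 12
Critical path = longest = max(4, 16, 12)
= 16 (Path B)


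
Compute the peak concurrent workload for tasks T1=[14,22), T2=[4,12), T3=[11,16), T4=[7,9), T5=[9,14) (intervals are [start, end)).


Check each time point for overlaps:
  t=11: 3 tasks active (T2, T3, T5)
Max concurrent = 3


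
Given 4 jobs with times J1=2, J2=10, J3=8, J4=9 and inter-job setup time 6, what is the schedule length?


Makespan = Σ processing + (n-1) × setup
= (2 + 10 + 8 + 9) + (4-1)×6
= 29 + 18
= 47 time units


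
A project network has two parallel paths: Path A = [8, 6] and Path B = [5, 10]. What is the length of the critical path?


Path A: 8 + 6 = 14
Path B: 5 + 10 = 15
Critical path = longest = max(14, 15)
= 15 (Path B)


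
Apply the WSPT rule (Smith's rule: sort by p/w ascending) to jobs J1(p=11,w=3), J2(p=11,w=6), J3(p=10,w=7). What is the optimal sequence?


WSPT (Smith's rule): sort by p/w ascending
  J3: p/w = 10/7 = 1.429
  J2: p/w = 11/6 = 1.833
  J1: p/w = 11/3 = 3.667
Order: J3 → J2 → J1


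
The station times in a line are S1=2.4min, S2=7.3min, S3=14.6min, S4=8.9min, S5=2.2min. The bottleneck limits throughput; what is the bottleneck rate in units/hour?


Bottleneck = longest station time
Station times: [2.4, 7.3, 14.6, 8.9, 2.2]
Max = 14.6 min
Rate = 60 / 14.6
= 4.11 units/hour (bottleneck: 14.6min)


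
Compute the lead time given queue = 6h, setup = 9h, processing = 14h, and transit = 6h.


Lead time = queue + setup + processing + transit
= 6 + 9 + 14 + 6
= 35 hours


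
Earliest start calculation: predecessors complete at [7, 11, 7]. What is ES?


ES = max of all predecessor completion times
Predecessors: [7, 11, 7]
ES = max(7, 11, 7)
= 11


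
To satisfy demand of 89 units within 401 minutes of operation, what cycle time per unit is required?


Cycle time = available time / demand
= 401 / 89
= 4.51 min/unit


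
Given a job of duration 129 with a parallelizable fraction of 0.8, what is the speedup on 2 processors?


Amdahl's law: T_p = T × ((1-p) + p/N)
= 129 × ((1-0.8) + 0.8/2)
= 129 × (0.20 + 0.4000)
= 129 × 0.6000
= 77.40
Speedup = 129/77.40
= 1.67×


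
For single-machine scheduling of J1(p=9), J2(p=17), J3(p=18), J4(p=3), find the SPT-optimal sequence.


SPT: sort by shortest processing time
  J4: p=3
  J1: p=9
  J2: p=17
  J3: p=18
Order: J4 → J1 → J2 → J3


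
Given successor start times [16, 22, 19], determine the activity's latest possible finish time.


LF = min of all successor start times
Successors start at: [16, 22, 19]
LF = min(16, 22, 19)
= 16


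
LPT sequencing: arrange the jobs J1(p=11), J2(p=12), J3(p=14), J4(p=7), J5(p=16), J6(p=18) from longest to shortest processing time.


LPT: sort by longest processing time first
  J6: p=18
  J5: p=16
  J3: p=14
  J2: p=12
  J1: p=11
  J4: p=7
Order: J6 → J5 → J3 → J2 → J1 → J4


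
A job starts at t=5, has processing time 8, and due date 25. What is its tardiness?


Completion = start + processing = 5 + 8 = 13
Tardiness = max(0, C - d) = max(0, 13 - 25)
= max(0, -12)
= 0


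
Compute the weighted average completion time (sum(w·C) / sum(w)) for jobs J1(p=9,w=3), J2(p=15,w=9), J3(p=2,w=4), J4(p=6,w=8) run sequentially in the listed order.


Completion times:
  J1: C=9, w×C=3×9=27
  J2: C=24, w×C=9×24=216
  J3: C=26, w×C=4×26=104
  J4: C=32, w×C=8×32=256
Sum w×C = 603
Sum w = 24
Weighted avg = 603/24
= 25.12


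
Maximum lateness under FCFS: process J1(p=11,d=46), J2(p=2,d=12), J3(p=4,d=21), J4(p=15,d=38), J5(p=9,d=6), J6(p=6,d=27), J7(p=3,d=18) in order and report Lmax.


Lateness per job (L = C - d):
  J1: C=11, d=46, L=-35
  J2: C=13, d=12, L=1
  J3: C=17, d=21, L=-4
  J4: C=32, d=38, L=-6
  J5: C=41, d=6, L=35
  J6: C=47, d=27, L=20
  J7: C=50, d=18, L=32
Lmax = max(-35, 1, -4, -6, 35, 20, 32)
= 35


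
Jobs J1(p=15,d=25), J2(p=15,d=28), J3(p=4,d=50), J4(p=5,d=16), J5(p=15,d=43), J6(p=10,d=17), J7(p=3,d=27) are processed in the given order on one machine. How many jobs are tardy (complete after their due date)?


Completion vs due date:
  J1: C=15, d=25 → on time
  J2: C=30, d=28 → TARDY
  J3: C=34, d=50 → on time
  J4: C=39, d=16 → TARDY
  J5: C=54, d=43 → TARDY
  J6: C=64, d=17 → TARDY
  J7: C=67, d=27 → TARDY
Tardy jobs: J2, J4, J5, J6, J7
Count = 5


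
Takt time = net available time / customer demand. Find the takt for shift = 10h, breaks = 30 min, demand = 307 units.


Available = 10×60 - 30 = 570 min
Takt time = 570 / 307
= 1.86 min/unit


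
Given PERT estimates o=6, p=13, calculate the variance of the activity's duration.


σ² = ((p - o) / 6)² = (p - o)² / 36
= (13 - 6)² / 36
= 7² / 36
= 49 / 36
= 1.3611


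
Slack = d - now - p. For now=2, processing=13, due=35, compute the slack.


Slack = due - current_time - processing
= 35 - 2 - 13
= 20


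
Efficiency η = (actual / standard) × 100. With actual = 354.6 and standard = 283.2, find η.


Efficiency = (actual / standard) × 100
= (354.6 / 283.2) × 100
= 125.2%


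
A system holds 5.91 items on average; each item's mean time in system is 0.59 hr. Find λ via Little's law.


Little's law: L = λW → λ = L / W
= 5.91 / 0.59
= 10.02 per hour


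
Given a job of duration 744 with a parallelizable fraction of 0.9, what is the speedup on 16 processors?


Amdahl's law: T_p = T × ((1-p) + p/N)
= 744 × ((1-0.9) + 0.9/16)
= 744 × (0.10 + 0.0563)
= 744 × 0.1562
= 116.25
Speedup = 744/116.25
= 6.40×


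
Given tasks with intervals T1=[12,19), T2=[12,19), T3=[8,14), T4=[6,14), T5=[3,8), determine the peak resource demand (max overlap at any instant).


Check each time point for overlaps:
  t=12: 4 tasks active (T1, T2, T3, T4)
Max concurrent = 4


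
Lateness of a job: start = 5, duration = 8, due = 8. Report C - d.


Completion = 5 + 8 = 13
Lateness = C - d = 13 - 8
= 5


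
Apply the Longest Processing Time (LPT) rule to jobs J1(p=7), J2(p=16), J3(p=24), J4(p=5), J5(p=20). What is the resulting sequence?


LPT: sort by longest processing time first
  J3: p=24
  J5: p=20
  J2: p=16
  J1: p=7
  J4: p=5
Order: J3 → J5 → J2 → J1 → J4


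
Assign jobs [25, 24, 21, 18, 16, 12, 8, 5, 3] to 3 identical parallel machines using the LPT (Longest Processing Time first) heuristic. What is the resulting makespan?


Jobs (LPT sorted): [25, 24, 21, 18, 16, 12, 8, 5, 3]
Machines: 3
  J=25 → Machine 1 (load: 0+25=25)
  J=24 → Machine 2 (load: 0+24=24)
  J=21 → Machine 3 (load: 0+21=21)
  J=18 → Machine 3 (load: 21+18=39)
  J=16 → Machine 2 (load: 24+16=40)
  J=12 → Machine 1 (load: 25+12=37)
  J=8 → Machine 1 (load: 37+8=45)
  J=5 → Machine 3 (load: 39+5=44)
  J=3 → Machine 2 (load: 40+3=43)
Machine loads: [45, 43, 44]
Makespan = max = 45 time units


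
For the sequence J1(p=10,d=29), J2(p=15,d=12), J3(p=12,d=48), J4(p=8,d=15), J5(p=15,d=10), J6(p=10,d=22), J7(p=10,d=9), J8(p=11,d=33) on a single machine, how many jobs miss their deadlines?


Completion vs due date:
  J1: C=10, d=29 → on time
  J2: C=25, d=12 → TARDY
  J3: C=37, d=48 → on time
  J4: C=45, d=15 → TARDY
  J5: C=60, d=10 → TARDY
  J6: C=70, d=22 → TARDY
  J7: C=80, d=9 → TARDY
  J8: C=91, d=33 → TARDY
Tardy jobs: J2, J4, J5, J6, J7, J8
Count = 6


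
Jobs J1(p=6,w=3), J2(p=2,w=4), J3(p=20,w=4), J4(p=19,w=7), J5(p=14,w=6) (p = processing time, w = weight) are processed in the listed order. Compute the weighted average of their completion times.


Completion times:
  J1: C=6, w×C=3×6=18
  J2: C=8, w×C=4×8=32
  J3: C=28, w×C=4×28=112
  J4: C=47, w×C=7×47=329
  J5: C=61, w×C=6×61=366
Sum w×C = 857
Sum w = 24
Weighted avg = 857/24
= 35.71


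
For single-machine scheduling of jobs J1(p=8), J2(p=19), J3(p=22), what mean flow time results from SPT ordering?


SPT order: J1 → J2 → J3
Completion times:
  J1: C=8
  J2: C=27
  J3: C=49
Sum = 84, n = 3
Mean flow = 84/3
= 28.00


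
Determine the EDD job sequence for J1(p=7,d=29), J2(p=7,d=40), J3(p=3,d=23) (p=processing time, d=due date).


EDD: sort by earliest due date
  J3: d=23, p=3
  J1: d=29, p=7
  J2: d=40, p=7
Order: J3 → J1 → J2


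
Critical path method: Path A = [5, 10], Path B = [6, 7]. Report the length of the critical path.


Path A: 5 + 10 = 15
Path B: 6 + 7 = 13
Critical path = longest = max(15, 13)
= 15 (Path A)


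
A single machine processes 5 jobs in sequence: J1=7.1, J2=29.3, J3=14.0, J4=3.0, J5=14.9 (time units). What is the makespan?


Sequential makespan: sum all processing times
= 7.1 + 29.3 + 14.0 + 3.0 + 14.9
= 68.3 time units


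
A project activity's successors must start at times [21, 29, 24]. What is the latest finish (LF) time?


LF = min of all successor start times
Successors start at: [21, 29, 24]
LF = min(21, 29, 24)
= 21


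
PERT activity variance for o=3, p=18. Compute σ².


σ² = ((p - o) / 6)² = (p - o)² / 36
= (18 - 3)² / 36
= 15² / 36
= 225 / 36
= 6.2500


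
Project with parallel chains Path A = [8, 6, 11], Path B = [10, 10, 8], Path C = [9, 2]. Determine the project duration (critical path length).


Path A: 8 + 6 + 11 = 25
Path B: 10 + 10 + 8 = 28
Path C: 9 + 2 = 11
Critical path = longest = max(25, 28, 11)
= 28 (Path B)


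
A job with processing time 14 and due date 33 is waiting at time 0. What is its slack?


Slack = due - current_time - processing
= 33 - 0 - 14
= 19


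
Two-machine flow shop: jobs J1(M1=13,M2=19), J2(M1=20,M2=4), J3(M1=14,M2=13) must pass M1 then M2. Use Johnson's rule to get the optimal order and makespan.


Johnson's rule:
Group 1 (M1≤M2, sort by M1): ['J1']
Group 2 (M1>M2, sort desc M2): ['J3', 'J2']
Sequence: J1 → J3 → J2
Makespan calculation:
  J1: M1 done=13, M2 done=32
  J3: M1 done=27, M2 done=45
  J2: M1 done=47, M2 done=51
= Sequence: J1 → J3 → J2, Makespan: 51


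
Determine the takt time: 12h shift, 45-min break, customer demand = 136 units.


Available = 12×60 - 45 = 675 min
Takt time = 675 / 136
= 4.96 min/unit


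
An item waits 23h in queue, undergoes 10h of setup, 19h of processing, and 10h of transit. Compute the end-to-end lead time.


Lead time = queue + setup + processing + transit
= 23 + 10 + 19 + 10
= 62 hours


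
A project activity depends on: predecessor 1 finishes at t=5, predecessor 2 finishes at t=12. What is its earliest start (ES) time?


ES = max of all predecessor completion times
Predecessors: [5, 12]
ES = max(5, 12)
= 12


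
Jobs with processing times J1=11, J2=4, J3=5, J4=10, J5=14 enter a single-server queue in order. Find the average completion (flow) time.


Completion times:
  J1: completes at 11
  J2: completes at 15
  J3: completes at 20
  J4: completes at 30
  J5: completes at 44
Sum = 120
Average = 120/5
= 24.00


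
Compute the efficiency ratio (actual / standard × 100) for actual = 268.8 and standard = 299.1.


Efficiency = (actual / standard) × 100
= (268.8 / 299.1) × 100
= 89.9%


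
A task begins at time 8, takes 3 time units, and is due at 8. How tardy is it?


Completion = start + processing = 8 + 3 = 11
Tardiness = max(0, C - d) = max(0, 11 - 8)
= max(0, 3)
= 3


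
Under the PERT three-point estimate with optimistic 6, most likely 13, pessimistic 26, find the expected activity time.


te = (o + 4m + p) / 6
= (6 + 4×13 + 26) / 6
= (6 + 52 + 26) / 6
= 84 / 6
= 14.00


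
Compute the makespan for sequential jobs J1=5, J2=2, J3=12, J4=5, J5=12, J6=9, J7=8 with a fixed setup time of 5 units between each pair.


Makespan = Σ processing + (n-1) × setup
= (5 + 2 + 12 + 5 + 12 + 9 + 8) + (7-1)×5
= 53 + 30
= 83 time units


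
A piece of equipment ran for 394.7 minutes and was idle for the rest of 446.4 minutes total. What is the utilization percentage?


Utilization = busy / total × 100
= 394.7 / 446.4 × 100
= 88.4%


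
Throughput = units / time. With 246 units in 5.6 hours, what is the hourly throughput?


Throughput = units / time
= 246 / 5.6
= 43.9 units/hour


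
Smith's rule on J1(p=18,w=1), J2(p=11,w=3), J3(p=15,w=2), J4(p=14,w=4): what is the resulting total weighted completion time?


WSPT order (by p/w): J4 → J2 → J3 → J1
  J4: C=14, w·C=4×14=56
  J2: C=25, w·C=3×25=75
  J3: C=40, w·C=2×40=80
  J1: C=58, w·C=1×58=58
Σ w·C = 269
= 269


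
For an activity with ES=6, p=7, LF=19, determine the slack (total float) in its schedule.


EF = ES + duration = 6 + 7 = 13
LS = LF - duration = 19 - 7 = 12
Total Float = LF - EF = 19 - 13
(or LS - ES = 12 - 6)
= 6


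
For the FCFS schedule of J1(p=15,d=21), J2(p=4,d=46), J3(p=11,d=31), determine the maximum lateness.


Lateness per job (L = C - d):
  J1: C=15, d=21, L=-6
  J2: C=19, d=46, L=-27
  J3: C=30, d=31, L=-1
Lmax = max(-6, -27, -1)
= -1


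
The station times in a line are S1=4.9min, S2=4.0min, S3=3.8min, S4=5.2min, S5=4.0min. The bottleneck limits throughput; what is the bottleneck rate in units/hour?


Bottleneck = longest station time
Station times: [4.9, 4.0, 3.8, 5.2, 4.0]
Max = 5.2 min
Rate = 60 / 5.2
= 11.54 units/hour (bottleneck: 5.2min)


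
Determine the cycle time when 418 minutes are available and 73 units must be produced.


Cycle time = available time / demand
= 418 / 73
= 5.73 min/unit


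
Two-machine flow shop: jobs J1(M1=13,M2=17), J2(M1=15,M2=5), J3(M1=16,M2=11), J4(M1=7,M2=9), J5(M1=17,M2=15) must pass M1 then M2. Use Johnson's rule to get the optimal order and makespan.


Johnson's rule:
Group 1 (M1≤M2, sort by M1): ['J4', 'J1']
Group 2 (M1>M2, sort desc M2): ['J5', 'J3', 'J2']
Sequence: J4 → J1 → J5 → J3 → J2
Makespan calculation:
  J4: M1 done=7, M2 done=16
  J1: M1 done=20, M2 done=37
  J5: M1 done=37, M2 done=52
  J3: M1 done=53, M2 done=64
  J2: M1 done=68, M2 done=73
= Sequence: J4 → J1 → J5 → J3 → J2, Makespan: 73


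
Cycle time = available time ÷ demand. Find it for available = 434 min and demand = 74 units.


Cycle time = available time / demand
= 434 / 74
= 5.86 min/unit


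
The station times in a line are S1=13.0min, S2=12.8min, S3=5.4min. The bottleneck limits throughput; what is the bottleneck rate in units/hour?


Bottleneck = longest station time
Station times: [13.0, 12.8, 5.4]
Max = 13.0 min
Rate = 60 / 13.0
= 4.62 units/hour (bottleneck: 13.0min)


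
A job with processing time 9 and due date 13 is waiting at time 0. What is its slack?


Slack = due - current_time - processing
= 13 - 0 - 9
= 4


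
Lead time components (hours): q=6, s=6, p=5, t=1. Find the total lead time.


Lead time = queue + setup + processing + transit
= 6 + 6 + 5 + 1
= 18 hours


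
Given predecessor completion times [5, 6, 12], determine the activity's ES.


ES = max of all predecessor completion times
Predecessors: [5, 6, 12]
ES = max(5, 6, 12)
= 12


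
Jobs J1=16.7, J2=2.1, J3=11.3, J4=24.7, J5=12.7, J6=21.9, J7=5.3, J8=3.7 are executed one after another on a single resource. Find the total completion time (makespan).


Sequential makespan: sum all processing times
= 16.7 + 2.1 + 11.3 + 24.7 + 12.7 + 21.9 + 5.3 + 3.7
= 98.4 time units


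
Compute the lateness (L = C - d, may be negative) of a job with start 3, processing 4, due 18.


Completion = 3 + 4 = 7
Lateness = C - d = 7 - 18
= -11
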